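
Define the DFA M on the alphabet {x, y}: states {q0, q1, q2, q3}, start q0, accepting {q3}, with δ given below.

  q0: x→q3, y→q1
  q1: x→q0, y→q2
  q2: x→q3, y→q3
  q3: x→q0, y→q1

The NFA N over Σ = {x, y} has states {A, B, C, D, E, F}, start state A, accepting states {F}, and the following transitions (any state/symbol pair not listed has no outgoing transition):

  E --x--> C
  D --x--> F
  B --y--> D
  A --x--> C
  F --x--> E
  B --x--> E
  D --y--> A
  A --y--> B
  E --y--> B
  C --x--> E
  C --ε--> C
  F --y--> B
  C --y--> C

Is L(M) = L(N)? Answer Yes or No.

The string x is accepted by M but rejected by N.
So L(M) ≠ L(N).

No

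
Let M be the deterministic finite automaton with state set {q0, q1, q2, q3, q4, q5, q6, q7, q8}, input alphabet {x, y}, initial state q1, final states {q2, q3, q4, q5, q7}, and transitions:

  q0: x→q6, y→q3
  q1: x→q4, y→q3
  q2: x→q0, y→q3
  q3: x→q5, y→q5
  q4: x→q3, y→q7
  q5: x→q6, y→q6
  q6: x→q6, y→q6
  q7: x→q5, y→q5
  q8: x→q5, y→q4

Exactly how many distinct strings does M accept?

10

The useful subgraph on states {q1, q3, q4, q5, q7} is acyclic, so L(M) is finite; the longest accepting path visits 4 useful states, giving maximum string length 3.
Counting accepting paths from q1 by length: 2 of length 1, 4 of length 2, 4 of length 3. Total 10.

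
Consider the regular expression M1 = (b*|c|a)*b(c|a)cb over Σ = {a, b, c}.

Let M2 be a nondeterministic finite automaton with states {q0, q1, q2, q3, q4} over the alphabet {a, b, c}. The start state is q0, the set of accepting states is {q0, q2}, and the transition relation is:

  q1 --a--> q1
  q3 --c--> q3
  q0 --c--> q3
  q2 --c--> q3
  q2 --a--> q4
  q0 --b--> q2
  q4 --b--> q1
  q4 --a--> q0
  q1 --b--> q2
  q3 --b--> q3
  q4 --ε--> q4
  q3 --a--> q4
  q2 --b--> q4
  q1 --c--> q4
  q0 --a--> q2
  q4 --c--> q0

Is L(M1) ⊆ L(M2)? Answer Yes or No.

No

The string bccb is in L(M1) but not in L(M2).
So L(M1) ⊄ L(M2).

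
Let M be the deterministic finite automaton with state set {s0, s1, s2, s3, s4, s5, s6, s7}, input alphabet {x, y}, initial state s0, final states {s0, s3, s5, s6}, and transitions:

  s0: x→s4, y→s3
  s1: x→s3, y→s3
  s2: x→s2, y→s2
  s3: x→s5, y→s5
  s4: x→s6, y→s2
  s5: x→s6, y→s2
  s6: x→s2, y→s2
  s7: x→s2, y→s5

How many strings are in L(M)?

7

The useful subgraph on states {s0, s3, s4, s5, s6} is acyclic, so L(M) is finite; the longest accepting path visits 4 useful states, giving maximum string length 3.
Counting accepting paths from s0 by length: 1 of length 0, 1 of length 1, 3 of length 2, 2 of length 3. Total 7.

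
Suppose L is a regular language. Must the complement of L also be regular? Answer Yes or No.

Take a complete DFA for L and swap accepting and non-accepting states; the resulting DFA accepts exactly Σ* \ L.
So the regular languages are closed under complement.

Yes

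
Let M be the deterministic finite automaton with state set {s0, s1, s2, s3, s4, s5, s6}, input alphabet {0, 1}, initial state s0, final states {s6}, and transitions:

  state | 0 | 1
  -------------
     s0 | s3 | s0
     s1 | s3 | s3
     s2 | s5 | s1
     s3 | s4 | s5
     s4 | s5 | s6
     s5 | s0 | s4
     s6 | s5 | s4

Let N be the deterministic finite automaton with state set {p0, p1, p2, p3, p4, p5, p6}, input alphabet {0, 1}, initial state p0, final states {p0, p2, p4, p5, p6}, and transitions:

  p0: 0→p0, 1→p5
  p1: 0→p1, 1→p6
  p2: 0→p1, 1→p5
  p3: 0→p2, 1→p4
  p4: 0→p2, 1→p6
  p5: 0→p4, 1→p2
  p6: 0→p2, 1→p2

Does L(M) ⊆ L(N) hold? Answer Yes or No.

Yes

Exploring the product automaton M × N from the start pair (s0, p0), following both machines on each input symbol, reaches 24 state pairs: (s0, p0), (s3, p0), (s0, p5), (s4, p0), (s5, p5), (s3, p4), (s0, p2), (s5, p0), (s6, p5), (s0, p4), (s4, p2), (s5, p6), (s3, p1), (s4, p5), (s5, p4), (s3, p2), (s0, p6), (s5, p1), (s4, p1), (s6, p2), (s4, p6), (s0, p1), (s6, p6), (s5, p2).
M accepts in {s6} and N accepts in {p0, p2, p4, p5, p6}. The reachable pairs whose M-component is accepting are (s6, p5), (s6, p2), (s6, p6); in each of them the N-component is accepting too, so the product for L(M) \ L(N) (M-component accepting, N-component rejecting) has no reachable accepting pair and the difference is empty.
Hence every string in L(M) is also in L(N).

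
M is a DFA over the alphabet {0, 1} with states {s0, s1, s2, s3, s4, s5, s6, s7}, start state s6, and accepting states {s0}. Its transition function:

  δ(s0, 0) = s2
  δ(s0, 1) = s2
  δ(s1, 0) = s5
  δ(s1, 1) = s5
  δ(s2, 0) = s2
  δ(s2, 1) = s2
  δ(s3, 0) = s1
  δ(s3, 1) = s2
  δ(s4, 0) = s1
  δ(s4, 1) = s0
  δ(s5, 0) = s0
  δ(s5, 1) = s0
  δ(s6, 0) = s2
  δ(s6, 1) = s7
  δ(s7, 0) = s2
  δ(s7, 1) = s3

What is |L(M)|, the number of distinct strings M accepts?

4

The useful subgraph on states {s0, s1, s3, s5, s6, s7} is acyclic, so L(M) is finite; the longest accepting path visits 6 useful states, giving maximum string length 5.
Counting accepting paths from s6 by length: 4 of length 5. Total 4.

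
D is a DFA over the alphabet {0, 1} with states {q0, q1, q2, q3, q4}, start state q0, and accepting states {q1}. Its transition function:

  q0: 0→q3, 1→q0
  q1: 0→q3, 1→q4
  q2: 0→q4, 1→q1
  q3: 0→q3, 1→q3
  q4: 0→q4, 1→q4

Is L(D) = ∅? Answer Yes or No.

Yes

The states reachable from the start state are {q0, q3}.
None of the accepting states {q1} is reachable, so no string is accepted and L(D) = ∅.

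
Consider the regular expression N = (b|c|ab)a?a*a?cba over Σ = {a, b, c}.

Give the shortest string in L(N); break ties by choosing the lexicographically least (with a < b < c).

bcba

By inspection of the expression, no string of length less than 4 matches, and bcba is the lexicographically first match of length 4.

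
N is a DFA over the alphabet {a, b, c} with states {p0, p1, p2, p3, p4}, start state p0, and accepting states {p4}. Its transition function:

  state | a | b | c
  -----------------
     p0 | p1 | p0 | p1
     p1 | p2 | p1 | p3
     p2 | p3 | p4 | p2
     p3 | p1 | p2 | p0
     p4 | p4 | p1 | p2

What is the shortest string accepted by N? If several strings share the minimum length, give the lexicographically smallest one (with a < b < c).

A breadth-first search from p0 reaches an accepting state first via the path p0 → p1 → p2 → p4 on input aab.
No string of length < 3 is accepted (BFS exhausts all shorter strings without reaching an accepting state), and aab is the lexicographically least accepting string of length 3.

aab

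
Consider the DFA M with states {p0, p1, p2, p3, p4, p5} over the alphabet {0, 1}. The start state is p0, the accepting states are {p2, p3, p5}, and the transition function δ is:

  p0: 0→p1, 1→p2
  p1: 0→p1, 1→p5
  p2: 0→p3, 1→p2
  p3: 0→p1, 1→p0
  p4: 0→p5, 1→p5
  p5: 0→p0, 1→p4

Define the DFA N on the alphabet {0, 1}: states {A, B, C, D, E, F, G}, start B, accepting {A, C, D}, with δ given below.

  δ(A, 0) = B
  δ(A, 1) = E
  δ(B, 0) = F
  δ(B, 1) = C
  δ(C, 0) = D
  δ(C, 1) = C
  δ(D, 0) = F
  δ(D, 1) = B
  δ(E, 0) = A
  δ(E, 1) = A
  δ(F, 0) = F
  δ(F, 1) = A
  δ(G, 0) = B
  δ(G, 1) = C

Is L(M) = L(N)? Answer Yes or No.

Exploring the product automaton M × N from the start pair (p0, B), following both machines on each input symbol, reaches 6 state pairs: (p0, B), (p1, F), (p2, C), (p5, A), (p3, D), (p4, E).
M accepts in {p2, p3, p5} and N accepts in {A, C, D}. In every reachable pair the two components are either both accepting — (p2, C), (p5, A), (p3, D) — or both non-accepting, so no string is accepted by exactly one of the machines: L(M) \ L(N) and L(N) \ L(M) are both empty.
Hence every string is accepted by M iff it is accepted by N, and the two languages coincide.

Yes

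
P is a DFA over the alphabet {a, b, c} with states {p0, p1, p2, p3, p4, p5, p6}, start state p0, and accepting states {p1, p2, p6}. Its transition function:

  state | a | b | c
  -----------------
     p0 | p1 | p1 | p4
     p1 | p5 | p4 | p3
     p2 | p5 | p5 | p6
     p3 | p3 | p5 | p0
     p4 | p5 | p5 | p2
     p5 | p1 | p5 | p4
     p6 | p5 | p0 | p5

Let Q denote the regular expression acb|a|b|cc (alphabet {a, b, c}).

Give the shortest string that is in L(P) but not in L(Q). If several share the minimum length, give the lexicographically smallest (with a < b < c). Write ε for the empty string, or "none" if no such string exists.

aaa

The string aaa is accepted by P but not by Q.
No shorter string lies in the difference, and aaa is the lexicographically first length-3 string in L(P) \ L(Q).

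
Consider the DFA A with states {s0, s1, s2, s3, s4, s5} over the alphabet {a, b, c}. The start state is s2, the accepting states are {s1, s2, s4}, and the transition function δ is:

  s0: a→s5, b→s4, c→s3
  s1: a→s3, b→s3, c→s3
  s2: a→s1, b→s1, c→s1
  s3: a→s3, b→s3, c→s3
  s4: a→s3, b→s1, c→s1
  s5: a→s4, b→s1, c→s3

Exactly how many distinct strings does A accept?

The useful subgraph on states {s1, s2} is acyclic, so L(A) is finite; the longest accepting path visits 2 useful states, giving maximum string length 1.
Counting accepting paths from s2 by length: 1 of length 0, 3 of length 1. Total 4.

4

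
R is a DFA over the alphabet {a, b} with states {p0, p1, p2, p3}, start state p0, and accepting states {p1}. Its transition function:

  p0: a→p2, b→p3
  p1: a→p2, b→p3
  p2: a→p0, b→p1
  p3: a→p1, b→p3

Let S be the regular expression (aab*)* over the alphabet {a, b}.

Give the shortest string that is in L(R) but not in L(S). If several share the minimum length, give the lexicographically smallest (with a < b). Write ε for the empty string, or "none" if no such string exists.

ab

The string ab is accepted by R but not by S.
No shorter string lies in the difference, and ab is the lexicographically first length-2 string in L(R) \ L(S).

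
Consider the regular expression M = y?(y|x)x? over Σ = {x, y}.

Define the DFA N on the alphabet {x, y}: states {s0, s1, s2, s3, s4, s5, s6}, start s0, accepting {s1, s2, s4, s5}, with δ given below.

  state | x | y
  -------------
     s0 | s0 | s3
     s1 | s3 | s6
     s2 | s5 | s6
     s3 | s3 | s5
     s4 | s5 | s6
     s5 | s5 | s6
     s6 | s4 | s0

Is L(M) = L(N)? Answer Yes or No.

No

The string x is accepted by M but rejected by N.
So L(M) ≠ L(N).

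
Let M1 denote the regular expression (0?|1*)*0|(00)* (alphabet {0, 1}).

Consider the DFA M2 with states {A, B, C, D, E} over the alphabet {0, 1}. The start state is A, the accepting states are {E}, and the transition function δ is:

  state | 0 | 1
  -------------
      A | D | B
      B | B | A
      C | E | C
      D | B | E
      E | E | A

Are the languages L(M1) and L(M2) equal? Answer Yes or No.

The empty string ε is accepted by M1 but rejected by M2.
So L(M1) ≠ L(M2).

No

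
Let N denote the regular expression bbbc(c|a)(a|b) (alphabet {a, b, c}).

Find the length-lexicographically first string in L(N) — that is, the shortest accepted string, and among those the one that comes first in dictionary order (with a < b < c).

bbbcaa

By inspection of the expression, no string of length less than 6 matches, and bbbcaa is the lexicographically first match of length 6.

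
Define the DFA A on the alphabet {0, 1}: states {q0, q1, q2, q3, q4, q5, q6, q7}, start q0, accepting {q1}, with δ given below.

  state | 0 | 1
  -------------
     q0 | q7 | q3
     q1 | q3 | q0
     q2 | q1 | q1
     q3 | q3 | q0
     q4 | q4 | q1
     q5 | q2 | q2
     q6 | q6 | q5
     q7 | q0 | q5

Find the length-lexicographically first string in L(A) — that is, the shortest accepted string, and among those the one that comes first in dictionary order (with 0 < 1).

A breadth-first search from q0 reaches an accepting state first via the path q0 → q7 → q5 → q2 → q1 on input 0100.
No string of length < 4 is accepted (BFS exhausts all shorter strings without reaching an accepting state), and 0100 is the lexicographically least accepting string of length 4.

0100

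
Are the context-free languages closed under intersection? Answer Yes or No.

{aⁿbⁿcᵐ : m,n≥0} and {aᵐbⁿcⁿ : m,n≥0} are both context-free, but their intersection {aⁿbⁿcⁿ : n≥0} is not (pumping lemma).

No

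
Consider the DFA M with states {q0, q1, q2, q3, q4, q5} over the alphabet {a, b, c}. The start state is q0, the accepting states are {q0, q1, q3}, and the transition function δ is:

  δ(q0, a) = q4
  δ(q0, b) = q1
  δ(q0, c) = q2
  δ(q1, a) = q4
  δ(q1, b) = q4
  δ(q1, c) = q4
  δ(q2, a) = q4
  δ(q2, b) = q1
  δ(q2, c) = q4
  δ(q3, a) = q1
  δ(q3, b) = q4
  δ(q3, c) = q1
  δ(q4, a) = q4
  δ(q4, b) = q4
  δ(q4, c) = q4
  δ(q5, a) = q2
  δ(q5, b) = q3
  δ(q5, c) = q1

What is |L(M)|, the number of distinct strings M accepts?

The useful subgraph on states {q0, q1, q2} is acyclic, so L(M) is finite; the longest accepting path visits 3 useful states, giving maximum string length 2.
Counting accepting paths from q0 by length: 1 of length 0, 1 of length 1, 1 of length 2. Total 3.

3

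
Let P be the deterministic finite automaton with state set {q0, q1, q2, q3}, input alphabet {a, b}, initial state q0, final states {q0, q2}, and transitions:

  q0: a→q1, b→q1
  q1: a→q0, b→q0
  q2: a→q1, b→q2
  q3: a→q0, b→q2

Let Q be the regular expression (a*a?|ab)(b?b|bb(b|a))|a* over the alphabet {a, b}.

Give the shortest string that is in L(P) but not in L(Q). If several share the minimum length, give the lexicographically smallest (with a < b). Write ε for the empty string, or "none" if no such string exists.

ba

The string ba is accepted by P but not by Q.
No shorter string lies in the difference, and ba is the lexicographically first length-2 string in L(P) \ L(Q).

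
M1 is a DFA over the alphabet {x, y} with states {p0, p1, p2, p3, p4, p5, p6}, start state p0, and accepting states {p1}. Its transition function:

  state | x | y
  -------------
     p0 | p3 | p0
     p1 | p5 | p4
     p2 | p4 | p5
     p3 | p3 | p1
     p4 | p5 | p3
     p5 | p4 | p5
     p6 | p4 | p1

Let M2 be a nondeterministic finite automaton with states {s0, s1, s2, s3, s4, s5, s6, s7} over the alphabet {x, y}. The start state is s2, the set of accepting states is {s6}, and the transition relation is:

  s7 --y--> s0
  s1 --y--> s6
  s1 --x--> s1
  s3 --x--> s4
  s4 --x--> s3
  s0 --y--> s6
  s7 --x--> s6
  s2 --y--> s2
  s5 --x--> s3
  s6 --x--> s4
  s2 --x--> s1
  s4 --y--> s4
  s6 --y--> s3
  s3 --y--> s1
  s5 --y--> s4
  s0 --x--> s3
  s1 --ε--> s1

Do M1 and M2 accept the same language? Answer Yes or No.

Exploring the product automaton M1 × M2 from the start pair (p0, s2), following both machines on each input symbol, reaches 5 state pairs: (p0, s2), (p3, s1), (p1, s6), (p5, s4), (p4, s3).
M1 accepts in {p1} and M2 accepts in {s6}. In every reachable pair the two components are either both accepting — (p1, s6) — or both non-accepting, so no string is accepted by exactly one of the machines: L(M1) \ L(M2) and L(M2) \ L(M1) are both empty.
Hence every string is accepted by M1 iff it is accepted by M2, and the two languages coincide.

Yes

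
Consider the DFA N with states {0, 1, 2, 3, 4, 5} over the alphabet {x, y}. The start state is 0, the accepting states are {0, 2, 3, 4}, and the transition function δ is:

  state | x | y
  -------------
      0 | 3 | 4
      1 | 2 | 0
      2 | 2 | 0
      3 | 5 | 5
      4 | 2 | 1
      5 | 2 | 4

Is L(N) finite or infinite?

infinite

State 0 is reachable from the start and can reach an accepting state, and it lies on the cycle 0 → 3 → 5 → 2 → 0.
Traversing that cycle any number of times yields accepted strings of unbounded length, so the language is infinite.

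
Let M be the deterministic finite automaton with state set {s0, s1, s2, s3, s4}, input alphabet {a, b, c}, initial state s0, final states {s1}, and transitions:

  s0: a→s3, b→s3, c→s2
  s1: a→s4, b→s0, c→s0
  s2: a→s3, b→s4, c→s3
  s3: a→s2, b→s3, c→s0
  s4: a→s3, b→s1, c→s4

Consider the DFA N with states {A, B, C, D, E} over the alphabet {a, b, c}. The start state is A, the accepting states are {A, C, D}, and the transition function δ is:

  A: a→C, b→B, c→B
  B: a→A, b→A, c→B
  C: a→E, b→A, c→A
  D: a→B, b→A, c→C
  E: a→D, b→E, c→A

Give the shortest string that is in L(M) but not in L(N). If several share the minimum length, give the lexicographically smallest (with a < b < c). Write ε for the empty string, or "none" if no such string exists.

cbb

The string cbb is accepted by M but not by N.
No shorter string lies in the difference, and cbb is the lexicographically first length-3 string in L(M) \ L(N).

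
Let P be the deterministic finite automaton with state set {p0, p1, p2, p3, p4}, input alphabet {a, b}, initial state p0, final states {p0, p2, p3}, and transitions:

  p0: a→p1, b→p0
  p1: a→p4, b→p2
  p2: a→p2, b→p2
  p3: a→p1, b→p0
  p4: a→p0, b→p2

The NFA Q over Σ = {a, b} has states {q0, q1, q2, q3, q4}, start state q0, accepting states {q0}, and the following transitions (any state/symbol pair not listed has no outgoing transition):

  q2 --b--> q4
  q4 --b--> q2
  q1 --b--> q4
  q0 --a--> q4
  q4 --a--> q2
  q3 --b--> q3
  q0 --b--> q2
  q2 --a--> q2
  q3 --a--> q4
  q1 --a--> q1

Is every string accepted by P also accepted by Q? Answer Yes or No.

The string b is in L(P) but not in L(Q).
So L(P) ⊄ L(Q).

No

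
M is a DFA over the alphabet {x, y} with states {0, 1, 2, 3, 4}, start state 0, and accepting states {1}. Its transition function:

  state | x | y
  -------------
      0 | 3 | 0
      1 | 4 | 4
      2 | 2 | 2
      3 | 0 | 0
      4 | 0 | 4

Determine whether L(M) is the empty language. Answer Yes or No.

The states reachable from the start state are {0, 3}.
None of the accepting states {1} is reachable, so no string is accepted and L(M) = ∅.

Yes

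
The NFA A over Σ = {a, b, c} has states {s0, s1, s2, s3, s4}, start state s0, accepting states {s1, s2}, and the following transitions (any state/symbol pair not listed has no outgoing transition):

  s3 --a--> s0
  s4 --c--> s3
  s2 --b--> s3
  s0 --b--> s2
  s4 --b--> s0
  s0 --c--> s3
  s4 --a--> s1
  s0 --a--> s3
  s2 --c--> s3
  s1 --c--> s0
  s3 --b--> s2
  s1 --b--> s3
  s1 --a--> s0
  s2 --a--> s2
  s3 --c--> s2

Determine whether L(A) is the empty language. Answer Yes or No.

The string b is accepted: the run s0 → s2 ends in the accepting state s2.
Since at least one string is accepted, L(A) is not empty.

No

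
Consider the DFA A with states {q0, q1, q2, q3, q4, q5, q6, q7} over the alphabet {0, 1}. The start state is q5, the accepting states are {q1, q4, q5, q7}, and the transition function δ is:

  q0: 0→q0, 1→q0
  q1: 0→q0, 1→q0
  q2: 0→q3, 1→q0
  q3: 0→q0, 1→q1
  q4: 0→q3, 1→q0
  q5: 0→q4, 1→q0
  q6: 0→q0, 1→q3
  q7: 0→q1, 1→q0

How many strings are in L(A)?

The useful subgraph on states {q1, q3, q4, q5} is acyclic, so L(A) is finite; the longest accepting path visits 4 useful states, giving maximum string length 3.
Counting accepting paths from q5 by length: 1 of length 0, 1 of length 1, 1 of length 3. Total 3.

3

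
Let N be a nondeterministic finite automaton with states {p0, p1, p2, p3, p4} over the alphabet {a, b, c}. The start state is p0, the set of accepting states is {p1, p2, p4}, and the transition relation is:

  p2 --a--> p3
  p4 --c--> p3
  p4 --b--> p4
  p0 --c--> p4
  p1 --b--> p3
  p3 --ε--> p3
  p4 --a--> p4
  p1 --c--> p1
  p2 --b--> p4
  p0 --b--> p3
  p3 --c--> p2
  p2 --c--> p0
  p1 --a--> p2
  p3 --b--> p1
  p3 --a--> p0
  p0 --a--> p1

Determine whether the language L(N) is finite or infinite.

infinite

State p1 is reachable from the start and can reach an accepting state, and it lies on the cycle p1 → p1.
Traversing that cycle any number of times yields accepted strings of unbounded length, so the language is infinite.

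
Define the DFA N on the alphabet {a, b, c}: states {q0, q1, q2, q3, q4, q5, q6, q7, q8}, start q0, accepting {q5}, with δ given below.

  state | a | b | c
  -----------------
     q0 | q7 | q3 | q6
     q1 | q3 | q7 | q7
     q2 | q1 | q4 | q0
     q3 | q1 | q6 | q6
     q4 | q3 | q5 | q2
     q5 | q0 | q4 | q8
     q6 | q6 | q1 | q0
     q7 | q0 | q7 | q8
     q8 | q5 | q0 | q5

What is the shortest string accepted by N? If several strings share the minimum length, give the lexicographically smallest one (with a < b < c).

aca

A breadth-first search from q0 reaches an accepting state first via the path q0 → q7 → q8 → q5 on input aca.
No string of length < 3 is accepted (BFS exhausts all shorter strings without reaching an accepting state), and aca is the lexicographically least accepting string of length 3.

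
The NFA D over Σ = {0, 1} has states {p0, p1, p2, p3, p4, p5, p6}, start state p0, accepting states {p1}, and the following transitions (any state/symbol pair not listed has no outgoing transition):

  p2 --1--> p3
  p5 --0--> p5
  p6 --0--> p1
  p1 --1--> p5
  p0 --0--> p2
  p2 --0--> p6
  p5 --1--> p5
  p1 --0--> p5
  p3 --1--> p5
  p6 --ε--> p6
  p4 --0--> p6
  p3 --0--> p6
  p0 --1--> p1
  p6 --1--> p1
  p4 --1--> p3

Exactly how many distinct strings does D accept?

The useful subgraph on states {p0, p1, p2, p3, p6} is acyclic, so L(D) is finite; the longest accepting path visits 5 useful states, giving maximum string length 4.
Counting accepting paths from p0 by length: 1 of length 1, 2 of length 3, 2 of length 4. Total 5.

5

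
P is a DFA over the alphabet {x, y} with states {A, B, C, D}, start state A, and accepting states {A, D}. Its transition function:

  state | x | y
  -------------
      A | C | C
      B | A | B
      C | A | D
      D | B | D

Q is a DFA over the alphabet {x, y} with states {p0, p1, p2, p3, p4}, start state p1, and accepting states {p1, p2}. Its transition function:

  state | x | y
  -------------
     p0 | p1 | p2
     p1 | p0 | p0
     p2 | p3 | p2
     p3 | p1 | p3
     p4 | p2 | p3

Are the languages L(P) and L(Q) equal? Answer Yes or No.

Exploring the product automaton P × Q from the start pair (A, p1), following both machines on each input symbol, reaches 4 state pairs: (A, p1), (C, p0), (D, p2), (B, p3).
P accepts in {A, D} and Q accepts in {p1, p2}. In every reachable pair the two components are either both accepting — (A, p1), (D, p2) — or both non-accepting, so no string is accepted by exactly one of the machines: L(P) \ L(Q) and L(Q) \ L(P) are both empty.
Hence every string is accepted by P iff it is accepted by Q, and the two languages coincide.

Yes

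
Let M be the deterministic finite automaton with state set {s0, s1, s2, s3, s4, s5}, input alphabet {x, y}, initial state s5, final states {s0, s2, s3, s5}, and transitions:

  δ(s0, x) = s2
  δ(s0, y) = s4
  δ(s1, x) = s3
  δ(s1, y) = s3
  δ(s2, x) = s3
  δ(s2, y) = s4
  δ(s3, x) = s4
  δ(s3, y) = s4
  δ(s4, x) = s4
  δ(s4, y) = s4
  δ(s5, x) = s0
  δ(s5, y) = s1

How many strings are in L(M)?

6

The useful subgraph on states {s0, s1, s2, s3, s5} is acyclic, so L(M) is finite; the longest accepting path visits 4 useful states, giving maximum string length 3.
Counting accepting paths from s5 by length: 1 of length 0, 1 of length 1, 3 of length 2, 1 of length 3. Total 6.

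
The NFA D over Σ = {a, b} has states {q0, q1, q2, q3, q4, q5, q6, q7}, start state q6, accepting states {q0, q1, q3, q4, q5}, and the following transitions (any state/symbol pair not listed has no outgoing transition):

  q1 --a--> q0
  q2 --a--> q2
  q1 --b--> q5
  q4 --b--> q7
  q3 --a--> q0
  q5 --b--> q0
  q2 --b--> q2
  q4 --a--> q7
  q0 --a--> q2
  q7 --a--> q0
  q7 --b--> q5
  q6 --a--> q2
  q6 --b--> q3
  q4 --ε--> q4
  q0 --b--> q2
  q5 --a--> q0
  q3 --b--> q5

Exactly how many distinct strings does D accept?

5

The useful subgraph on states {q0, q3, q5, q6} is acyclic, so L(D) is finite; the longest accepting path visits 4 useful states, giving maximum string length 3.
Counting accepting paths from q6 by length: 1 of length 1, 2 of length 2, 2 of length 3. Total 5.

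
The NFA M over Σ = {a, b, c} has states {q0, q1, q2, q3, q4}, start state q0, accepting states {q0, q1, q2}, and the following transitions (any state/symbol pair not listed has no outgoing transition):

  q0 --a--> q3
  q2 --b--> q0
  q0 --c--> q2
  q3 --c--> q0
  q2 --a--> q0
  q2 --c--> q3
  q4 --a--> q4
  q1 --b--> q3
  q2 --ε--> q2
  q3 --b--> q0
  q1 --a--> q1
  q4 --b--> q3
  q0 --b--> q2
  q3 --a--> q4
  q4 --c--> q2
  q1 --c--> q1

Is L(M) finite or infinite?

State q0 is reachable from the start and can reach an accepting state, and it lies on the cycle q0 → q2 → q0.
Traversing that cycle any number of times yields accepted strings of unbounded length, so the language is infinite.

infinite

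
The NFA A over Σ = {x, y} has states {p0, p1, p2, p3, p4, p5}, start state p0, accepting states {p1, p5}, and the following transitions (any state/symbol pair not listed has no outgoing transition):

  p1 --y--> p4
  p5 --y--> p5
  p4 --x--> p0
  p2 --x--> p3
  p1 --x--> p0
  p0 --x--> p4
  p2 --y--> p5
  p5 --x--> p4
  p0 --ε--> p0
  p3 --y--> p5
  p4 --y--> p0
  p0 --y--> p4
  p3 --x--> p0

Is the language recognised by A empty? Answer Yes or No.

Yes

The states reachable from the start state are {p0, p4}.
None of the accepting states {p1, p5} is reachable, so no string is accepted and L(A) = ∅.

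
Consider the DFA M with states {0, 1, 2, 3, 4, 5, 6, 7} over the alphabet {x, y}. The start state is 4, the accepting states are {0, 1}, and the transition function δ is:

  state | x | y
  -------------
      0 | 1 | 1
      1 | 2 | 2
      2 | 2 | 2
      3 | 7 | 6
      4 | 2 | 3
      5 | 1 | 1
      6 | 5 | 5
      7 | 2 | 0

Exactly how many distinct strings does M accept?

The useful subgraph on states {0, 1, 3, 4, 5, 6, 7} is acyclic, so L(M) is finite; the longest accepting path visits 5 useful states, giving maximum string length 4.
Counting accepting paths from 4 by length: 1 of length 3, 6 of length 4. Total 7.

7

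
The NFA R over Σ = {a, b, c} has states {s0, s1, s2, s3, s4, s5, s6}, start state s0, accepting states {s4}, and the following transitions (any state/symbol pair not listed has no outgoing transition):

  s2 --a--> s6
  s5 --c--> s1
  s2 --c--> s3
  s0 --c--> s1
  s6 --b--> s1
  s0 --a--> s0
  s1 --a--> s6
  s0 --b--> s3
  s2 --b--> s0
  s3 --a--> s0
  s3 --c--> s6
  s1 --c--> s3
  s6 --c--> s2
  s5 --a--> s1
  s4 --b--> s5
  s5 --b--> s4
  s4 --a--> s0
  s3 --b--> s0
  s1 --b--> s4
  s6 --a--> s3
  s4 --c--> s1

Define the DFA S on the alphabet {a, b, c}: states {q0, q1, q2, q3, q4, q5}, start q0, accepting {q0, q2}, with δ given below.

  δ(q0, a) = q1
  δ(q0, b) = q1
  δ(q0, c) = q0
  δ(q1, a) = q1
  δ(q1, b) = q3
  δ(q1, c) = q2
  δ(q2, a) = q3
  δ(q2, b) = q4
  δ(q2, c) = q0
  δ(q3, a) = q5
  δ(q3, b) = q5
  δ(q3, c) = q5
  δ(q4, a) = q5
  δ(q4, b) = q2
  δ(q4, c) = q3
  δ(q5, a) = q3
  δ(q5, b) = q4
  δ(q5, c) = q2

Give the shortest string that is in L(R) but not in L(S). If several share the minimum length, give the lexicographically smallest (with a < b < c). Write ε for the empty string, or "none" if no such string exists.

The string cb is accepted by R but not by S.
No shorter string lies in the difference, and cb is the lexicographically first length-2 string in L(R) \ L(S).

cb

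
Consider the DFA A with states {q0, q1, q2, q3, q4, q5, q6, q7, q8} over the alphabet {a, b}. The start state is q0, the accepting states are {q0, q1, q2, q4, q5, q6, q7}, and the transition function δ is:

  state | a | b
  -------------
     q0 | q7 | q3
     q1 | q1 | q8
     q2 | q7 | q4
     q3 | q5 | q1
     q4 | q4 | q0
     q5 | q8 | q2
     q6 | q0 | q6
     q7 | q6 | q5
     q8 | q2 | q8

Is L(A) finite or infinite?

infinite

State q8 is reachable from the start and can reach an accepting state, and it lies on the cycle q8 → q8.
Traversing that cycle any number of times yields accepted strings of unbounded length, so the language is infinite.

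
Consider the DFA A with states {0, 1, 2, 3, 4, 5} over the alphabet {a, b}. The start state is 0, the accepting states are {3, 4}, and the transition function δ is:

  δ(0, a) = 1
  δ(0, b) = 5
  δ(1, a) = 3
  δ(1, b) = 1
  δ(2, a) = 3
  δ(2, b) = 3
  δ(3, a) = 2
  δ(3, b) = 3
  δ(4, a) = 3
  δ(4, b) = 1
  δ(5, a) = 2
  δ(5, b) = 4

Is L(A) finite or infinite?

infinite

State 1 is reachable from the start and can reach an accepting state, and it lies on the cycle 1 → 1.
Traversing that cycle any number of times yields accepted strings of unbounded length, so the language is infinite.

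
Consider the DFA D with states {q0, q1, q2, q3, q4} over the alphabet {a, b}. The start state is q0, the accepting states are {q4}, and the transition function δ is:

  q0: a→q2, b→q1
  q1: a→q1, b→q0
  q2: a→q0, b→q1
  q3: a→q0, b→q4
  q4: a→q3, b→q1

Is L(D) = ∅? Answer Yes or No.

The states reachable from the start state are {q0, q1, q2}.
None of the accepting states {q4} is reachable, so no string is accepted and L(D) = ∅.

Yes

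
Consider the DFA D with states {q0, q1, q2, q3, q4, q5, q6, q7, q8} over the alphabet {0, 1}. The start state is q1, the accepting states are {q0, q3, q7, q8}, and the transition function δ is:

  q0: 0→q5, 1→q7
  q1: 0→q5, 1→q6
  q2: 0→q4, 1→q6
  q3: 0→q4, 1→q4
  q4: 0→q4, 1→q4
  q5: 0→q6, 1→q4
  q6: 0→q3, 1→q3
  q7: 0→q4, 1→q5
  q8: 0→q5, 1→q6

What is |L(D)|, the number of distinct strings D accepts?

The useful subgraph on states {q1, q3, q5, q6} is acyclic, so L(D) is finite; the longest accepting path visits 4 useful states, giving maximum string length 3.
Counting accepting paths from q1 by length: 2 of length 2, 2 of length 3. Total 4.

4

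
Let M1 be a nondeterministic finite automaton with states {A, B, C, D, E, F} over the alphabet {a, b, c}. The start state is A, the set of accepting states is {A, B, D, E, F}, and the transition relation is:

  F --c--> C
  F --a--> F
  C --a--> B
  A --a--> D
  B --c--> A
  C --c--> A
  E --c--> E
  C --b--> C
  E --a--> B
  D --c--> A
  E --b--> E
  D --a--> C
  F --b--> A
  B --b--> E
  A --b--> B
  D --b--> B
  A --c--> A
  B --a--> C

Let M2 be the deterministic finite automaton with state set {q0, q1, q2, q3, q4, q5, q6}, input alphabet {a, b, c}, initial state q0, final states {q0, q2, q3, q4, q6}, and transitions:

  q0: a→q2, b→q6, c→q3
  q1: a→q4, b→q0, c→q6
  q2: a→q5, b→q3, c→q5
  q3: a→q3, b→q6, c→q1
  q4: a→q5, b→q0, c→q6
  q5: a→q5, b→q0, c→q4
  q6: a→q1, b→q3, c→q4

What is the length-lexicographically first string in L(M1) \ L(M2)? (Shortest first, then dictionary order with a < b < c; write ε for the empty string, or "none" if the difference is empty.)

ac

The string ac is accepted by M1 but not by M2.
No shorter string lies in the difference, and ac is the lexicographically first length-2 string in L(M1) \ L(M2).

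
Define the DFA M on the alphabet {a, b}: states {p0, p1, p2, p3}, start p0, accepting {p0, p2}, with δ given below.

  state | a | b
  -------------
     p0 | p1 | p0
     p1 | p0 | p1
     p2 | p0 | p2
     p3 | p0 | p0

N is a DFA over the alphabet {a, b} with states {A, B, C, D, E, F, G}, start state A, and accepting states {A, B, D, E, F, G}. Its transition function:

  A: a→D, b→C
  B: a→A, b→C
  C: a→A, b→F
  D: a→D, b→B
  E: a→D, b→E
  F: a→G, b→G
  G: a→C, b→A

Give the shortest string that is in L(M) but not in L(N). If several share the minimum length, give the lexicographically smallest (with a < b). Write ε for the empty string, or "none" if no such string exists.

b

The string b is accepted by M but not by N.
No shorter string lies in the difference, and b is the lexicographically first length-1 string in L(M) \ L(N).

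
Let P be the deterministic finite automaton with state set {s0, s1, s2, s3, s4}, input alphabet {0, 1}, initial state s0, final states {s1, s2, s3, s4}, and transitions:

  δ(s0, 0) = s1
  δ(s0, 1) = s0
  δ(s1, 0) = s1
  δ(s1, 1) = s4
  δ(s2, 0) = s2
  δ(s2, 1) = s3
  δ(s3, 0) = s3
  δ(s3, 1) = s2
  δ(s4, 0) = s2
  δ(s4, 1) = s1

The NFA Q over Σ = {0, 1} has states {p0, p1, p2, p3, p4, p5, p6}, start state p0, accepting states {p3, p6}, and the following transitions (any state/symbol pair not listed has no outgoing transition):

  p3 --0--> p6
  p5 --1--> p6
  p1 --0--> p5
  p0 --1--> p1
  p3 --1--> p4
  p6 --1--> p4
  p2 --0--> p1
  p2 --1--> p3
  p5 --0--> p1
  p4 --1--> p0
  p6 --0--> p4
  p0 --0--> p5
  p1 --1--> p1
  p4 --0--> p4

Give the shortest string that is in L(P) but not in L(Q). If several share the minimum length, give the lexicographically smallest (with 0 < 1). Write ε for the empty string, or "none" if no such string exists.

The string 0 is accepted by P but not by Q.
No shorter string lies in the difference, and 0 is the lexicographically first length-1 string in L(P) \ L(Q).

0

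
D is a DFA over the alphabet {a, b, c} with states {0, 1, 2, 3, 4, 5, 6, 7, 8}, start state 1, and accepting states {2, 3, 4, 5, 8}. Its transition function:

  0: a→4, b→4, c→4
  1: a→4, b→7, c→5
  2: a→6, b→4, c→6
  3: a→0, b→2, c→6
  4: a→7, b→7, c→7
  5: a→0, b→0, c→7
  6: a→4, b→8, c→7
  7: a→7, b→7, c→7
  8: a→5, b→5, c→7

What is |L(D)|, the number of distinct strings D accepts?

The useful subgraph on states {0, 1, 4, 5} is acyclic, so L(D) is finite; the longest accepting path visits 4 useful states, giving maximum string length 3.
Counting accepting paths from 1 by length: 2 of length 1, 6 of length 3. Total 8.

8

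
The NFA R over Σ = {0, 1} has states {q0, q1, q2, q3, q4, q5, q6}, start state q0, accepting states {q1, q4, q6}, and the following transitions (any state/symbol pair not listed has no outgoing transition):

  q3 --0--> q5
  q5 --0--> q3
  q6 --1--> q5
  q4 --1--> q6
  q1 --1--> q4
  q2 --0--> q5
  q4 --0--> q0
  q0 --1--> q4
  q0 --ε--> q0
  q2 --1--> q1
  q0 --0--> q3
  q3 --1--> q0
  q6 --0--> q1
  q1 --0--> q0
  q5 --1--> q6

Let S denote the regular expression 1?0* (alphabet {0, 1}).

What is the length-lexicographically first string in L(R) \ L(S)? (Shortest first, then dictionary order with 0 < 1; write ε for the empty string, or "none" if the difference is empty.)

11

The string 11 is accepted by R but not by S.
No shorter string lies in the difference, and 11 is the lexicographically first length-2 string in L(R) \ L(S).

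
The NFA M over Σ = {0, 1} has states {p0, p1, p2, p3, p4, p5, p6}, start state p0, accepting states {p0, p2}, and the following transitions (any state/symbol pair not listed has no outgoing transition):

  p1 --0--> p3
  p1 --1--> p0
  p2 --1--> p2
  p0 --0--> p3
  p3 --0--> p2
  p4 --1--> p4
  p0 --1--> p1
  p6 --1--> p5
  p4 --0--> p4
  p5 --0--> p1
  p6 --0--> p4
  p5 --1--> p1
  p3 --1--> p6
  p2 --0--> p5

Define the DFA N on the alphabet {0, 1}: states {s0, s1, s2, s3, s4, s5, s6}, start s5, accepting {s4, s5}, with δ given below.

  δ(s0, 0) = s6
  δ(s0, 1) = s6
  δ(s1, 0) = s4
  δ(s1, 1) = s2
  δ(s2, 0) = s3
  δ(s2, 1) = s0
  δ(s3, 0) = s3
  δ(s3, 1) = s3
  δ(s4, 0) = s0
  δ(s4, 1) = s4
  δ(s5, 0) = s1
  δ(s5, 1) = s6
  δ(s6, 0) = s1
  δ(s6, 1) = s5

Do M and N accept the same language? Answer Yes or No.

Exploring the product automaton M × N from the start pair (p0, s5), following both machines on each input symbol, reaches 7 state pairs: (p0, s5), (p3, s1), (p1, s6), (p2, s4), (p6, s2), (p5, s0), (p4, s3).
M accepts in {p0, p2} and N accepts in {s4, s5}. In every reachable pair the two components are either both accepting — (p0, s5), (p2, s4) — or both non-accepting, so no string is accepted by exactly one of the machines: L(M) \ L(N) and L(N) \ L(M) are both empty.
Hence every string is accepted by M iff it is accepted by N, and the two languages coincide.

Yes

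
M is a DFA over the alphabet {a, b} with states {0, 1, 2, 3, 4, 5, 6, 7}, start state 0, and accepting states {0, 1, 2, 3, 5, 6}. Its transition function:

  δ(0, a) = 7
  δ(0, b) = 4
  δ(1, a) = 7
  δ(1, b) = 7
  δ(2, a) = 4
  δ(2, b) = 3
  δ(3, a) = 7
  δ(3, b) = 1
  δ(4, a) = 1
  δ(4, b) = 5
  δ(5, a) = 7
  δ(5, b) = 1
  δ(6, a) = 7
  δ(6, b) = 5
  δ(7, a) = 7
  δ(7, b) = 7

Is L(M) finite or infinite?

The useful states (reachable from 0 and able to reach an accepting state) are {0, 1, 4, 5}.
Restricted to these states the transition graph has no cycle, so every accepting path has bounded length and L is finite.

finite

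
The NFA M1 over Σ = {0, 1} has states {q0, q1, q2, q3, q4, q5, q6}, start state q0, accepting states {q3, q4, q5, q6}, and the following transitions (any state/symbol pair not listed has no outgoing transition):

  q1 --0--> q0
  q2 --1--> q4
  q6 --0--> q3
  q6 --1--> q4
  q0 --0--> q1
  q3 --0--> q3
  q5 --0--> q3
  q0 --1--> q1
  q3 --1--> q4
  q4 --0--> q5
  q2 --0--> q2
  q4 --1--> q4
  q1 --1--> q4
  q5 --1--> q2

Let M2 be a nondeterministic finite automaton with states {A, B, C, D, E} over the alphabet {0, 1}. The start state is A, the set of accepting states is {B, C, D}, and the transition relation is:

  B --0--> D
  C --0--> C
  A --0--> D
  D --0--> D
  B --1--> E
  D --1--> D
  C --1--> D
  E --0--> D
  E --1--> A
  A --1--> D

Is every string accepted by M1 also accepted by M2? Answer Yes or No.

Exploring the product automaton M1 × M2 from the start pair (q0, A), following both machines on each input symbol, reaches 7 state pairs: (q0, A), (q1, D), (q0, D), (q4, D), (q5, D), (q3, D), (q2, D).
M1 accepts in {q3, q4, q5, q6} and M2 accepts in {B, C, D}. The reachable pairs whose M1-component is accepting are (q4, D), (q5, D), (q3, D); in each of them the M2-component is accepting too, so the product for L(M1) \ L(M2) (M1-component accepting, M2-component rejecting) has no reachable accepting pair and the difference is empty.
Hence every string in L(M1) is also in L(M2).

Yes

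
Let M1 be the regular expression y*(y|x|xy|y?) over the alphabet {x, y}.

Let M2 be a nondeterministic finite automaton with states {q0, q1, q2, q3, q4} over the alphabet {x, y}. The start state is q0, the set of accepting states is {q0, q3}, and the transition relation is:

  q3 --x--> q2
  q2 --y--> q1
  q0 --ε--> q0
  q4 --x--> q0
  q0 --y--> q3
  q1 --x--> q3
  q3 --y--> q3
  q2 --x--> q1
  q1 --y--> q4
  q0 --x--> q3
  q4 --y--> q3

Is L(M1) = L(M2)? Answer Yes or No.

No

The string yx is accepted by M1 but rejected by M2.
So L(M1) ≠ L(M2).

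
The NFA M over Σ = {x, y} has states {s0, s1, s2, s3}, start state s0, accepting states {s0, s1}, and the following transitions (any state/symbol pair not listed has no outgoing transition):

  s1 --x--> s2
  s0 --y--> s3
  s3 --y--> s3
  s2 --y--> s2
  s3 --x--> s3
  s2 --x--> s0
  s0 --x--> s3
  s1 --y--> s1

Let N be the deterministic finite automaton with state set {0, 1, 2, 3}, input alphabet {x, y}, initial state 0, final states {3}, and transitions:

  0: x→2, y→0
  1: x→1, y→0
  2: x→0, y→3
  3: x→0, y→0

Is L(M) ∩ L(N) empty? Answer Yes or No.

Yes

Exploring the product automaton M × N from the start pair (s0, 0), following both machines on each input symbol, reaches 4 state pairs: (s0, 0), (s3, 2), (s3, 0), (s3, 3).
M accepts in {s0, s1} and N accepts in {3}; no reachable pair has both components accepting, so no string drives both machines to acceptance simultaneously and L(M) ∩ L(N) = ∅.
So no string is accepted by both, and the intersection is empty.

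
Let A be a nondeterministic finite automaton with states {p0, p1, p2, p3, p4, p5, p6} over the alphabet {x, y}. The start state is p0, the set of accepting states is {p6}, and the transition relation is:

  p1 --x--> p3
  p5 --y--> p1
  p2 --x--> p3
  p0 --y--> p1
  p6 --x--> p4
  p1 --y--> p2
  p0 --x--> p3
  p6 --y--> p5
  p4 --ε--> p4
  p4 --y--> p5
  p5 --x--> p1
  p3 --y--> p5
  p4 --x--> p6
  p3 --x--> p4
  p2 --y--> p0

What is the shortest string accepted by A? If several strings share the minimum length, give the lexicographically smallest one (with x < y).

A breadth-first search from p0 reaches an accepting state first via the path p0 → p3 → p4 → p6 on input xxx.
No string of length < 3 is accepted (BFS exhausts all shorter strings without reaching an accepting state), and xxx is the lexicographically least accepting string of length 3.

xxx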